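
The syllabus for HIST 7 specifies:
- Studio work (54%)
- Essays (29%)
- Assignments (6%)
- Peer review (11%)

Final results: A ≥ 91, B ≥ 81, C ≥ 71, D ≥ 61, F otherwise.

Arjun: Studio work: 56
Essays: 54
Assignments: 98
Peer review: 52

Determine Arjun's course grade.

F

Weighted total:
  Studio work 56 × 0.54 = 30.24
  Essays 54 × 0.29 = 15.66
  Assignments 98 × 0.06 = 5.88
  Peer review 52 × 0.11 = 5.72
Sum = 57.5
57.5 < 61 → F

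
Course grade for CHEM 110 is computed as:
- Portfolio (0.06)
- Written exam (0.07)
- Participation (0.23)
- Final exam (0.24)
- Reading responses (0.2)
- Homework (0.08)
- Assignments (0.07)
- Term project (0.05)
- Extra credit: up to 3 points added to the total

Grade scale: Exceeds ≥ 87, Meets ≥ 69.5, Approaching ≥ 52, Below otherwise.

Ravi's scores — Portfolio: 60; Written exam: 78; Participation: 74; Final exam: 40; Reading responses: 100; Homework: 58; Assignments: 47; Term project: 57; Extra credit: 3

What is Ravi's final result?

Weighted total:
  Portfolio 60 × 0.06 = 3.6
  Written exam 78 × 0.07 = 5.46
  Participation 74 × 0.23 = 17.02
  Final exam 40 × 0.24 = 9.6
  Reading responses 100 × 0.2 = 20
  Homework 58 × 0.08 = 4.64
  Assignments 47 × 0.07 = 3.29
  Term project 57 × 0.05 = 2.85
Sum = 66.46
Extra credit: 66.46 + 3 = 69.46
69.46 is ≥ 52 and < 69.5 → Approaching

Approaching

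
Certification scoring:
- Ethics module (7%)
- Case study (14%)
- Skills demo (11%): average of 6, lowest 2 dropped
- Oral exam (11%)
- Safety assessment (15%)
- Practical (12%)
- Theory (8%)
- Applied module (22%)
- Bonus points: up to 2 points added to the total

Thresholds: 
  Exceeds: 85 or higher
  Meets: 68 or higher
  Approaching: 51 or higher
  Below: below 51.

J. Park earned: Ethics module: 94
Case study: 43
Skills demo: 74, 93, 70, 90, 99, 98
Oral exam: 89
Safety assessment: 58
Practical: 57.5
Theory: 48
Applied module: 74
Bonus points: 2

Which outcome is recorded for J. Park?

Meets

Skills demo: drop 70, 74 → average of remaining 4 = 380/4 = 95
Weighted total:
  Ethics module 94 × 0.07 = 6.58
  Case study 43 × 0.14 = 6.02
  Skills demo 95 × 0.11 = 10.45
  Oral exam 89 × 0.11 = 9.79
  Safety assessment 58 × 0.15 = 8.7
  Practical 57.5 × 0.12 = 6.9
  Theory 48 × 0.08 = 3.84
  Applied module 74 × 0.22 = 16.28
Sum = 68.56
Bonus points: 68.56 + 2 = 70.56
70.56 is ≥ 68 and < 85 → Meets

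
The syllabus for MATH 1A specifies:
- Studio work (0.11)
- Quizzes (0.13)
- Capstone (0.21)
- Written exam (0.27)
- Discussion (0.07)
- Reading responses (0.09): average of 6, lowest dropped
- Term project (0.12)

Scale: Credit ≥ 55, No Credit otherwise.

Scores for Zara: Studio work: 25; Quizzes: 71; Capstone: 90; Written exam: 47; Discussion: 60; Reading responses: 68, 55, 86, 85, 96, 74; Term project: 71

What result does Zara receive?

Reading responses: drop 55 → average of remaining 5 = 409/5 = 81.8
Weighted total:
  Studio work 25 × 0.11 = 2.75
  Quizzes 71 × 0.13 = 9.23
  Capstone 90 × 0.21 = 18.9
  Written exam 47 × 0.27 = 12.69
  Discussion 60 × 0.07 = 4.2
  Reading responses 81.8 × 0.09 = 7.362
  Term project 71 × 0.12 = 8.52
Sum = 63.652
63.652 ≥ 55 → Credit

Credit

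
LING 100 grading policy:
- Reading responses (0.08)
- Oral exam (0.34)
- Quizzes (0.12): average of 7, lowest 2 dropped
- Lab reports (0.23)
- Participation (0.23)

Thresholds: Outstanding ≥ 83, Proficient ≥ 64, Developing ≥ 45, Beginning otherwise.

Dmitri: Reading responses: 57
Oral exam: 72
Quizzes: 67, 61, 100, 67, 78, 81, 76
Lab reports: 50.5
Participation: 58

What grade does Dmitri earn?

Quizzes: drop 61, 67 → average of remaining 5 = 402/5 = 80.4
Weighted total:
  Reading responses 57 × 0.08 = 4.56
  Oral exam 72 × 0.34 = 24.48
  Quizzes 80.4 × 0.12 = 9.648
  Lab reports 50.5 × 0.23 = 11.615
  Participation 58 × 0.23 = 13.34
Sum = 63.643
63.643 is ≥ 45 and < 64 → Developing

Developing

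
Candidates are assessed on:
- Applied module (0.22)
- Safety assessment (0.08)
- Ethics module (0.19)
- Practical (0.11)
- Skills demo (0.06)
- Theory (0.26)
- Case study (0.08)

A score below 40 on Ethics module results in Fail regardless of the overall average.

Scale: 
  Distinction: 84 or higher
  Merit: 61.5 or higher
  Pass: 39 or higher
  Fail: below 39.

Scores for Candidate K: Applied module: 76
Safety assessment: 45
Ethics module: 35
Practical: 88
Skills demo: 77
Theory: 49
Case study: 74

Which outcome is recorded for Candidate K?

Fail

Ethics module score 35 < 40: minimum not met.
Weighted total:
  Applied module 76 × 0.22 = 16.72
  Safety assessment 45 × 0.08 = 3.6
  Ethics module 35 × 0.19 = 6.65
  Practical 88 × 0.11 = 9.68
  Skills demo 77 × 0.06 = 4.62
  Theory 49 × 0.26 = 12.74
  Case study 74 × 0.08 = 5.92
Sum = 59.93
Because the Ethics module minimum was not met, the result is Fail.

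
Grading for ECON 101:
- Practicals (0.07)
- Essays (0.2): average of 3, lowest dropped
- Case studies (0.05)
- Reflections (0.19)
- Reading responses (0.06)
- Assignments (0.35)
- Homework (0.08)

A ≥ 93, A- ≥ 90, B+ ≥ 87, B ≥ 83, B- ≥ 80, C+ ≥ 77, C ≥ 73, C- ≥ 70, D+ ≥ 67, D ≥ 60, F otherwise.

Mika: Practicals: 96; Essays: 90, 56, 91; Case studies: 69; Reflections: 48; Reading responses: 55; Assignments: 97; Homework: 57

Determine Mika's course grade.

Essays: drop 56 → average of remaining 2 = 181/2 = 90.5
Weighted total:
  Practicals 96 × 0.07 = 6.72
  Essays 90.5 × 0.2 = 18.1
  Case studies 69 × 0.05 = 3.45
  Reflections 48 × 0.19 = 9.12
  Reading responses 55 × 0.06 = 3.3
  Assignments 97 × 0.35 = 33.95
  Homework 57 × 0.08 = 4.56
Sum = 79.2
79.2 is ≥ 77 and < 80 → C+

C+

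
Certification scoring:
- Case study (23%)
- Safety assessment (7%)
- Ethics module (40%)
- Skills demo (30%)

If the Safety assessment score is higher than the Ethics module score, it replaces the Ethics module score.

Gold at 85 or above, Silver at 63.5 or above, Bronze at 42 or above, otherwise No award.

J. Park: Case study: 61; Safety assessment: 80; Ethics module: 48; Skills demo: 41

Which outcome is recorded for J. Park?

Silver

Safety assessment (80) > Ethics module (48), so Ethics module counts as 80.
Weighted total:
  Case study 61 × 0.23 = 14.03
  Safety assessment 80 × 0.07 = 5.6
  Ethics module 80 × 0.4 = 32
  Skills demo 41 × 0.3 = 12.3
Sum = 63.93
63.93 is ≥ 63.5 and < 85 → Silver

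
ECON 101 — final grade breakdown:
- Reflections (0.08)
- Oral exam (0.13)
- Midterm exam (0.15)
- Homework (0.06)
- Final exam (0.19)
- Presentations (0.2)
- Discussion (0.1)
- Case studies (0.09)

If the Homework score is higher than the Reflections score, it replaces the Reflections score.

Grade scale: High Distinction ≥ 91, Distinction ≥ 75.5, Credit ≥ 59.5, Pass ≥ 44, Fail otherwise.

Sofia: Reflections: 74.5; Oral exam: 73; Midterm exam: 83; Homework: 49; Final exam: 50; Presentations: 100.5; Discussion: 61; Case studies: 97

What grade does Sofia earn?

Credit

Homework (49) ≤ Reflections (74.5), so Reflections stays at 74.5.
Weighted total:
  Reflections 74.5 × 0.08 = 5.96
  Oral exam 73 × 0.13 = 9.49
  Midterm exam 83 × 0.15 = 12.45
  Homework 49 × 0.06 = 2.94
  Final exam 50 × 0.19 = 9.5
  Presentations 100.5 × 0.2 = 20.1
  Discussion 61 × 0.1 = 6.1
  Case studies 97 × 0.09 = 8.73
Sum = 75.27
75.27 is ≥ 59.5 and < 75.5 → Credit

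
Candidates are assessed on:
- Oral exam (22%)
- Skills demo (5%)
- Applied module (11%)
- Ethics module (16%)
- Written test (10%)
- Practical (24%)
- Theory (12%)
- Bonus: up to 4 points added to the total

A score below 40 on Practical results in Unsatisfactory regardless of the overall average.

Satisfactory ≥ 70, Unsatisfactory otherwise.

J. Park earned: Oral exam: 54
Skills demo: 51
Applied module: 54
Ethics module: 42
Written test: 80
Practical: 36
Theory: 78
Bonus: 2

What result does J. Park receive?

Practical score 36 < 40: minimum not met.
Weighted total:
  Oral exam 54 × 0.22 = 11.88
  Skills demo 51 × 0.05 = 2.55
  Applied module 54 × 0.11 = 5.94
  Ethics module 42 × 0.16 = 6.72
  Written test 80 × 0.1 = 8
  Practical 36 × 0.24 = 8.64
  Theory 78 × 0.12 = 9.36
Sum = 53.09
Bonus: 53.09 + 2 = 55.09
Because the Practical minimum was not met, the result is Unsatisfactory.

Unsatisfactory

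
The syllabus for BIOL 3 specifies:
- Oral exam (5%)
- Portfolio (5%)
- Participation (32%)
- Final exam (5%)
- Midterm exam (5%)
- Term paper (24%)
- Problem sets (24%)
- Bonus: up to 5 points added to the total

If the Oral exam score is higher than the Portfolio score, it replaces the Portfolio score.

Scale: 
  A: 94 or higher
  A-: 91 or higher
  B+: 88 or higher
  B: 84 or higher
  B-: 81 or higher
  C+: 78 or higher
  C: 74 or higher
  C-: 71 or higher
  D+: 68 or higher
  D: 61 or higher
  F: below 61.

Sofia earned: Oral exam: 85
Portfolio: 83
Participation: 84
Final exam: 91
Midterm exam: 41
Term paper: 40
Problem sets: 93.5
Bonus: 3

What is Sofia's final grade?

C

Oral exam (85) > Portfolio (83), so Portfolio counts as 85.
Weighted total:
  Oral exam 85 × 0.05 = 4.25
  Portfolio 85 × 0.05 = 4.25
  Participation 84 × 0.32 = 26.88
  Final exam 91 × 0.05 = 4.55
  Midterm exam 41 × 0.05 = 2.05
  Term paper 40 × 0.24 = 9.6
  Problem sets 93.5 × 0.24 = 22.44
Sum = 74.02
Bonus: 74.02 + 3 = 77.02
77.02 is ≥ 74 and < 78 → C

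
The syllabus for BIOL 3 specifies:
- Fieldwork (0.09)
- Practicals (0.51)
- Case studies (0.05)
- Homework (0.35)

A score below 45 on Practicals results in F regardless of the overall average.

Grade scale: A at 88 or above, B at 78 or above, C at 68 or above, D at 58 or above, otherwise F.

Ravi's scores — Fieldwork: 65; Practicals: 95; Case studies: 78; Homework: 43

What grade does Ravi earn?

C

Practicals score 95 ≥ 45: minimum met.
Weighted total:
  Fieldwork 65 × 0.09 = 5.85
  Practicals 95 × 0.51 = 48.45
  Case studies 78 × 0.05 = 3.9
  Homework 43 × 0.35 = 15.05
Sum = 73.25
73.25 is ≥ 68 and < 78 → C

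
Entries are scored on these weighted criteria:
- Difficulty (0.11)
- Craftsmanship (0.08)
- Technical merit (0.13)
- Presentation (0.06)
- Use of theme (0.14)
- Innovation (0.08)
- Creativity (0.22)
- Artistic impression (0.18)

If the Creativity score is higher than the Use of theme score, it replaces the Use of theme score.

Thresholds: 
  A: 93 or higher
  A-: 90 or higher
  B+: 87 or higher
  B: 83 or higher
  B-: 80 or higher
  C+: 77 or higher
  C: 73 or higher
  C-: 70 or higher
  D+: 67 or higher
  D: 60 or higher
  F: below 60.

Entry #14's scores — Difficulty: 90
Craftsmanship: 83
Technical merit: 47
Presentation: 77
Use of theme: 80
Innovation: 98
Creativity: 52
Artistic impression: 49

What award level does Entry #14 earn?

Creativity (52) ≤ Use of theme (80), so Use of theme stays at 80.
Weighted total:
  Difficulty 90 × 0.11 = 9.9
  Craftsmanship 83 × 0.08 = 6.64
  Technical merit 47 × 0.13 = 6.11
  Presentation 77 × 0.06 = 4.62
  Use of theme 80 × 0.14 = 11.2
  Innovation 98 × 0.08 = 7.84
  Creativity 52 × 0.22 = 11.44
  Artistic impression 49 × 0.18 = 8.82
Sum = 66.57
66.57 is ≥ 60 and < 67 → D

D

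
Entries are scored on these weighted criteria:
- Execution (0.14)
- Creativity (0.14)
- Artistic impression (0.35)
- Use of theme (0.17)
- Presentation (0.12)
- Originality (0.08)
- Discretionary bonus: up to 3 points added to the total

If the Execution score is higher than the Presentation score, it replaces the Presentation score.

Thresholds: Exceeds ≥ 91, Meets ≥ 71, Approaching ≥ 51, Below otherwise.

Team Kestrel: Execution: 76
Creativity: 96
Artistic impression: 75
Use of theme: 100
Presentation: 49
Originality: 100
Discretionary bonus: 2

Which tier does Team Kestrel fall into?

Meets

Execution (76) > Presentation (49), so Presentation counts as 76.
Weighted total:
  Execution 76 × 0.14 = 10.64
  Creativity 96 × 0.14 = 13.44
  Artistic impression 75 × 0.35 = 26.25
  Use of theme 100 × 0.17 = 17
  Presentation 76 × 0.12 = 9.12
  Originality 100 × 0.08 = 8
Sum = 84.45
Discretionary bonus: 84.45 + 2 = 86.45
86.45 is ≥ 71 and < 91 → Meets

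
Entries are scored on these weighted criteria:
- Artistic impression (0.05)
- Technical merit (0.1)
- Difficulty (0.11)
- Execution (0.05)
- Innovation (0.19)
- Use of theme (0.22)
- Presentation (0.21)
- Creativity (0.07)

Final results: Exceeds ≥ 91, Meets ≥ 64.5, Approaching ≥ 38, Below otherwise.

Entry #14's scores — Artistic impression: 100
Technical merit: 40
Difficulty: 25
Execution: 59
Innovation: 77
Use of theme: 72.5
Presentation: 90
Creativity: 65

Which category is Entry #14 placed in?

Weighted total:
  Artistic impression 100 × 0.05 = 5
  Technical merit 40 × 0.1 = 4
  Difficulty 25 × 0.11 = 2.75
  Execution 59 × 0.05 = 2.95
  Innovation 77 × 0.19 = 14.63
  Use of theme 72.5 × 0.22 = 15.95
  Presentation 90 × 0.21 = 18.9
  Creativity 65 × 0.07 = 4.55
Sum = 68.73
68.73 is ≥ 64.5 and < 91 → Meets

Meets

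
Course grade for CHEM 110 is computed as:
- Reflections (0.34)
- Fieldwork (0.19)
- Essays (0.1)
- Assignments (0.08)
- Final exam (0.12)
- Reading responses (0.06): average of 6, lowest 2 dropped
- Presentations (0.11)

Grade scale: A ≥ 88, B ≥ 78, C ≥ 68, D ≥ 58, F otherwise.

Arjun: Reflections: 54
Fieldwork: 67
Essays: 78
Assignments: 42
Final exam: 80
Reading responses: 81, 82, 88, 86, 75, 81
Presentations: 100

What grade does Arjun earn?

Reading responses: drop 75, 81 → average of remaining 4 = 337/4 = 84.25
Weighted total:
  Reflections 54 × 0.34 = 18.36
  Fieldwork 67 × 0.19 = 12.73
  Essays 78 × 0.1 = 7.8
  Assignments 42 × 0.08 = 3.36
  Final exam 80 × 0.12 = 9.6
  Reading responses 84.25 × 0.06 = 5.055
  Presentations 100 × 0.11 = 11
Sum = 67.905
67.905 is ≥ 58 and < 68 → D

D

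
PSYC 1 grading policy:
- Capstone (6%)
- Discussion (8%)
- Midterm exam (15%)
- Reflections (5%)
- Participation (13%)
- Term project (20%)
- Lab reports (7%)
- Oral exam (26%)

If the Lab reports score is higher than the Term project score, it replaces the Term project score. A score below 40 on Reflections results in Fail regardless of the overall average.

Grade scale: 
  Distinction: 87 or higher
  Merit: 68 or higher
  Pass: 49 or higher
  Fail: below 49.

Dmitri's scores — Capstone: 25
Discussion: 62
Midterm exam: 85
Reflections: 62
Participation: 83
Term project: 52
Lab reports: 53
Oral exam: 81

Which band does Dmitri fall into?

Lab reports (53) > Term project (52), so Term project counts as 53.
Reflections score 62 ≥ 40: minimum met.
Weighted total:
  Capstone 25 × 0.06 = 1.5
  Discussion 62 × 0.08 = 4.96
  Midterm exam 85 × 0.15 = 12.75
  Reflections 62 × 0.05 = 3.1
  Participation 83 × 0.13 = 10.79
  Term project 53 × 0.2 = 10.6
  Lab reports 53 × 0.07 = 3.71
  Oral exam 81 × 0.26 = 21.06
Sum = 68.47
68.47 is ≥ 68 and < 87 → Merit

Merit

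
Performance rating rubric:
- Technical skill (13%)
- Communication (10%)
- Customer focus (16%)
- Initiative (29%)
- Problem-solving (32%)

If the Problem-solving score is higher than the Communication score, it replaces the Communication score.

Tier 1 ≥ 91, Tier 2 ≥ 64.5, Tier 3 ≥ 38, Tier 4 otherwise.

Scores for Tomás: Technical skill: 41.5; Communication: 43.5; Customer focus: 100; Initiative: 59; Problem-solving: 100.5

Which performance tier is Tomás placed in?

Problem-solving (100.5) > Communication (43.5), so Communication counts as 100.5.
Weighted total:
  Technical skill 41.5 × 0.13 = 5.395
  Communication 100.5 × 0.1 = 10.05
  Customer focus 100 × 0.16 = 16
  Initiative 59 × 0.29 = 17.11
  Problem-solving 100.5 × 0.32 = 32.16
Sum = 80.715
80.715 is ≥ 64.5 and < 91 → Tier 2

Tier 2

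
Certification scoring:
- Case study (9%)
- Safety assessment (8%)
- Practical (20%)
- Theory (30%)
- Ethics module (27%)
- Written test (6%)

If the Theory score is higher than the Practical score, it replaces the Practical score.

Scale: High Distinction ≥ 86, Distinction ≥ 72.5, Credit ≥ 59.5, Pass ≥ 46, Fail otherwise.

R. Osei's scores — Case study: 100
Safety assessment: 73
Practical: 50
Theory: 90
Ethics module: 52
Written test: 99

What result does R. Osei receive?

Theory (90) > Practical (50), so Practical counts as 90.
Weighted total:
  Case study 100 × 0.09 = 9
  Safety assessment 73 × 0.08 = 5.84
  Practical 90 × 0.2 = 18
  Theory 90 × 0.3 = 27
  Ethics module 52 × 0.27 = 14.04
  Written test 99 × 0.06 = 5.94
Sum = 79.82
79.82 is ≥ 72.5 and < 86 → Distinction

Distinction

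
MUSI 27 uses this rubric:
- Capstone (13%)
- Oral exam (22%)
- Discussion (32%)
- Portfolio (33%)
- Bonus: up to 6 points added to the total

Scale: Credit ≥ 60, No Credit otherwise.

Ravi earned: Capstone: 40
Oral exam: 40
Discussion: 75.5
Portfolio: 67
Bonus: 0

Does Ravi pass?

Weighted total:
  Capstone 40 × 0.13 = 5.2
  Oral exam 40 × 0.22 = 8.8
  Discussion 75.5 × 0.32 = 24.16
  Portfolio 67 × 0.33 = 22.11
Sum = 60.27
Bonus: 60.27 + 0 = 60.27
60.27 ≥ 60 → Credit

Credit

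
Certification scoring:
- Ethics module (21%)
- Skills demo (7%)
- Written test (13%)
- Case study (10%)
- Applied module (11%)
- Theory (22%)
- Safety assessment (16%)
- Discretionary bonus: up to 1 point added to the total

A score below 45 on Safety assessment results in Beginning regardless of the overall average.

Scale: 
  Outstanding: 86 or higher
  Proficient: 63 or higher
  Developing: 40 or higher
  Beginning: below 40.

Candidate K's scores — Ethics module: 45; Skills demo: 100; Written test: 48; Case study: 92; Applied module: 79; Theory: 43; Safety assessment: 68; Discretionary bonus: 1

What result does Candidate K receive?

Safety assessment score 68 ≥ 45: minimum met.
Weighted total:
  Ethics module 45 × 0.21 = 9.45
  Skills demo 100 × 0.07 = 7
  Written test 48 × 0.13 = 6.24
  Case study 92 × 0.1 = 9.2
  Applied module 79 × 0.11 = 8.69
  Theory 43 × 0.22 = 9.46
  Safety assessment 68 × 0.16 = 10.88
Sum = 60.92
Discretionary bonus: 60.92 + 1 = 61.92
61.92 is ≥ 40 and < 63 → Developing

Developing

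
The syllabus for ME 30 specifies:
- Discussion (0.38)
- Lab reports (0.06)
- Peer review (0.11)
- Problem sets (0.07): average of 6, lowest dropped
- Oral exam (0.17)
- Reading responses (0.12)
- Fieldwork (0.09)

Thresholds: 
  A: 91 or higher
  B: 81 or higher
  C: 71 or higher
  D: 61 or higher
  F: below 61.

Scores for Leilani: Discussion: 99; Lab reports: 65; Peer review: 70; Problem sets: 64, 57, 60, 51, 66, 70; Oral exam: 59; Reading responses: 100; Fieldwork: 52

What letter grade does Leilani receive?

C

Problem sets: drop 51 → average of remaining 5 = 317/5 = 63.4
Weighted total:
  Discussion 99 × 0.38 = 37.62
  Lab reports 65 × 0.06 = 3.9
  Peer review 70 × 0.11 = 7.7
  Problem sets 63.4 × 0.07 = 4.438
  Oral exam 59 × 0.17 = 10.03
  Reading responses 100 × 0.12 = 12
  Fieldwork 52 × 0.09 = 4.68
Sum = 80.368
80.368 is ≥ 71 and < 81 → C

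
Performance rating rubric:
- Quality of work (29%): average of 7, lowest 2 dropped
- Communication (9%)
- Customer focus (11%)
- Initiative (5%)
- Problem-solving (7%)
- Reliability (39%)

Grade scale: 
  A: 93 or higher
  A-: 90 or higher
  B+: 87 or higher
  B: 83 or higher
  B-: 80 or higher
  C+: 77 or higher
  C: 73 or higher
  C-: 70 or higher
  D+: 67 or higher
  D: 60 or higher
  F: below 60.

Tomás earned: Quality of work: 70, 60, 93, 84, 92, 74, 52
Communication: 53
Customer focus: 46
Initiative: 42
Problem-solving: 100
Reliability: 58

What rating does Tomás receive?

D

Quality of work: drop 52, 60 → average of remaining 5 = 413/5 = 82.6
Weighted total:
  Quality of work 82.6 × 0.29 = 23.954
  Communication 53 × 0.09 = 4.77
  Customer focus 46 × 0.11 = 5.06
  Initiative 42 × 0.05 = 2.1
  Problem-solving 100 × 0.07 = 7
  Reliability 58 × 0.39 = 22.62
Sum = 65.504
65.504 is ≥ 60 and < 67 → D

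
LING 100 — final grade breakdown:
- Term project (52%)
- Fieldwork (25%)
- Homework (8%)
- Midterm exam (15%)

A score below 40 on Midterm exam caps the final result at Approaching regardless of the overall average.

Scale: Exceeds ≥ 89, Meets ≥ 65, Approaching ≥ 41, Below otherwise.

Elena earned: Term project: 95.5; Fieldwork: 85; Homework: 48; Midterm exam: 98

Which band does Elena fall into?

Midterm exam score 98 ≥ 40: minimum met.
Weighted total:
  Term project 95.5 × 0.52 = 49.66
  Fieldwork 85 × 0.25 = 21.25
  Homework 48 × 0.08 = 3.84
  Midterm exam 98 × 0.15 = 14.7
Sum = 89.45
89.45 ≥ 89 → Exceeds

Exceeds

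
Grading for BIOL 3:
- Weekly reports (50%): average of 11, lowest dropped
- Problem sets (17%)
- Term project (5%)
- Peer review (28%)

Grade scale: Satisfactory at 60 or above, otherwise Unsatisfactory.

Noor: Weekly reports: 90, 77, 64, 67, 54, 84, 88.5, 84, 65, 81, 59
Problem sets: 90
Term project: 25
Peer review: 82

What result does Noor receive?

Satisfactory

Weekly reports: drop 54 → average of remaining 10 = 759.5/10 = 75.95
Weighted total:
  Weekly reports 75.95 × 0.5 = 37.975
  Problem sets 90 × 0.17 = 15.3
  Term project 25 × 0.05 = 1.25
  Peer review 82 × 0.28 = 22.96
Sum = 77.485
77.485 ≥ 60 → Satisfactory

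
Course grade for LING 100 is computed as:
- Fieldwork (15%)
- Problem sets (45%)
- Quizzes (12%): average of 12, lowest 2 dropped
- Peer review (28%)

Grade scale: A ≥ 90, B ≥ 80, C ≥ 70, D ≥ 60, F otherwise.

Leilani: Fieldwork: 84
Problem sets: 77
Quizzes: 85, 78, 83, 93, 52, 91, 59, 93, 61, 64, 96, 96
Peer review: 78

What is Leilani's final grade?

Quizzes: drop 52, 59 → average of remaining 10 = 840/10 = 84
Weighted total:
  Fieldwork 84 × 0.15 = 12.6
  Problem sets 77 × 0.45 = 34.65
  Quizzes 84 × 0.12 = 10.08
  Peer review 78 × 0.28 = 21.84
Sum = 79.17
79.17 is ≥ 70 and < 80 → C

C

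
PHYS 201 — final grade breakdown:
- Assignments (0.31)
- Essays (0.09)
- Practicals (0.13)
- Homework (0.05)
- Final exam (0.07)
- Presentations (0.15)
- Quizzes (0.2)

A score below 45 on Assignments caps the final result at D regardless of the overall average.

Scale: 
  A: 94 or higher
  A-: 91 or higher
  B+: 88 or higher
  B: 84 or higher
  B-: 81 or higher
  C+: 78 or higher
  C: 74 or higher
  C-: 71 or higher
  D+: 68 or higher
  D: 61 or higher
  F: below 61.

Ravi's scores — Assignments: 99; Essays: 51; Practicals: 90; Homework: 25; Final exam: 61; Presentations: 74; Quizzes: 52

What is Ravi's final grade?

Assignments score 99 ≥ 45: minimum met.
Weighted total:
  Assignments 99 × 0.31 = 30.69
  Essays 51 × 0.09 = 4.59
  Practicals 90 × 0.13 = 11.7
  Homework 25 × 0.05 = 1.25
  Final exam 61 × 0.07 = 4.27
  Presentations 74 × 0.15 = 11.1
  Quizzes 52 × 0.2 = 10.4
Sum = 74
74 is ≥ 74 and < 78 → C

C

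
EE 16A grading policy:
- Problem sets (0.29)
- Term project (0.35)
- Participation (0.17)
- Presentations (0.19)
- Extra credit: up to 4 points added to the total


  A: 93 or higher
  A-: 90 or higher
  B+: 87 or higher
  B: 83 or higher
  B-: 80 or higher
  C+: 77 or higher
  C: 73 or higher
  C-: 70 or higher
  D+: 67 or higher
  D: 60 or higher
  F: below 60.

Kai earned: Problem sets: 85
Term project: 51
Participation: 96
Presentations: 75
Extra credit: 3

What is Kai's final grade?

C

Weighted total:
  Problem sets 85 × 0.29 = 24.65
  Term project 51 × 0.35 = 17.85
  Participation 96 × 0.17 = 16.32
  Presentations 75 × 0.19 = 14.25
Sum = 73.07
Extra credit: 73.07 + 3 = 76.07
76.07 is ≥ 73 and < 77 → C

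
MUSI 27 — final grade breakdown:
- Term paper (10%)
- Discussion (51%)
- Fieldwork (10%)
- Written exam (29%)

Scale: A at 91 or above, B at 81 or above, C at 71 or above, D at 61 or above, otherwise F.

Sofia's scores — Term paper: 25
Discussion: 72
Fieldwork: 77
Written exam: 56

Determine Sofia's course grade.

D

Weighted total:
  Term paper 25 × 0.1 = 2.5
  Discussion 72 × 0.51 = 36.72
  Fieldwork 77 × 0.1 = 7.7
  Written exam 56 × 0.29 = 16.24
Sum = 63.16
63.16 is ≥ 61 and < 71 → D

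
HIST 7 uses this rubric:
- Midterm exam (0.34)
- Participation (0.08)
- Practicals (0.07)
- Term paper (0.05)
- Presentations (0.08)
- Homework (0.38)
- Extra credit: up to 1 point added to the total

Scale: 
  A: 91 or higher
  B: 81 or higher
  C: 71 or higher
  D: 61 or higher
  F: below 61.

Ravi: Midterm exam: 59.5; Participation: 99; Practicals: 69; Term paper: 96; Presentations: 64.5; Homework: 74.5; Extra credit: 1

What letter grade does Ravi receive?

Weighted total:
  Midterm exam 59.5 × 0.34 = 20.23
  Participation 99 × 0.08 = 7.92
  Practicals 69 × 0.07 = 4.83
  Term paper 96 × 0.05 = 4.8
  Presentations 64.5 × 0.08 = 5.16
  Homework 74.5 × 0.38 = 28.31
Sum = 71.25
Extra credit: 71.25 + 1 = 72.25
72.25 is ≥ 71 and < 81 → C

C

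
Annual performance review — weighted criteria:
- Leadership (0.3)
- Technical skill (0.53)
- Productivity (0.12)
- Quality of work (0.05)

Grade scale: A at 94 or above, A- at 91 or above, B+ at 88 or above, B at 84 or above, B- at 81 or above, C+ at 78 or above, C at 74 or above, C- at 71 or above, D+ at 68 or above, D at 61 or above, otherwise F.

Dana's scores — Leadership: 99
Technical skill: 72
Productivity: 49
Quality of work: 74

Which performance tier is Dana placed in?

C

Weighted total:
  Leadership 99 × 0.3 = 29.7
  Technical skill 72 × 0.53 = 38.16
  Productivity 49 × 0.12 = 5.88
  Quality of work 74 × 0.05 = 3.7
Sum = 77.44
77.44 is ≥ 74 and < 78 → C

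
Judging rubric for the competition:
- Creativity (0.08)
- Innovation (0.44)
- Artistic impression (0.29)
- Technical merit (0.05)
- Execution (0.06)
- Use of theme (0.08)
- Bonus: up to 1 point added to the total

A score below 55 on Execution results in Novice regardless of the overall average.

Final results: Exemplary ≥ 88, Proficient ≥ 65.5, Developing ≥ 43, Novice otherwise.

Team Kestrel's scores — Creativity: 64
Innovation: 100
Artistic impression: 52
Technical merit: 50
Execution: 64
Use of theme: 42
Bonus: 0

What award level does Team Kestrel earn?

Proficient

Execution score 64 ≥ 55: minimum met.
Weighted total:
  Creativity 64 × 0.08 = 5.12
  Innovation 100 × 0.44 = 44
  Artistic impression 52 × 0.29 = 15.08
  Technical merit 50 × 0.05 = 2.5
  Execution 64 × 0.06 = 3.84
  Use of theme 42 × 0.08 = 3.36
Sum = 73.9
Bonus: 73.9 + 0 = 73.9
73.9 is ≥ 65.5 and < 88 → Proficient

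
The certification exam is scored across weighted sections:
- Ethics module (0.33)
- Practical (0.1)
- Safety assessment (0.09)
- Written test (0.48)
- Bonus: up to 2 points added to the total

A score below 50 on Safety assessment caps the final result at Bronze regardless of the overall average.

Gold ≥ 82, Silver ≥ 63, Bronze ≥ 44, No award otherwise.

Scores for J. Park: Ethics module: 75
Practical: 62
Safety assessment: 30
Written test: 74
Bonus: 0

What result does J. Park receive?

Safety assessment score 30 < 50: minimum not met.
Weighted total:
  Ethics module 75 × 0.33 = 24.75
  Practical 62 × 0.1 = 6.2
  Safety assessment 30 × 0.09 = 2.7
  Written test 74 × 0.48 = 35.52
Sum = 69.17
Bonus: 69.17 + 0 = 69.17
69.17 would be Silver; cap at Bronze applies → Bronze.

Bronze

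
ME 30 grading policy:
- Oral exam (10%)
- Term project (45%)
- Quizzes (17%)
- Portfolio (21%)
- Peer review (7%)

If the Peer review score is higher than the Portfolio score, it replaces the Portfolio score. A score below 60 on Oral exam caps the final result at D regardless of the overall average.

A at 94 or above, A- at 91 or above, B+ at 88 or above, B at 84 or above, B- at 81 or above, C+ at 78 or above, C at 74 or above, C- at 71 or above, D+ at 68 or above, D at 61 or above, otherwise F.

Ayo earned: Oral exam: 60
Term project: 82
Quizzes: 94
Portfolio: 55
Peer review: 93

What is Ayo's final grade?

Peer review (93) > Portfolio (55), so Portfolio counts as 93.
Oral exam score 60 ≥ 60: minimum met.
Weighted total:
  Oral exam 60 × 0.1 = 6
  Term project 82 × 0.45 = 36.9
  Quizzes 94 × 0.17 = 15.98
  Portfolio 93 × 0.21 = 19.53
  Peer review 93 × 0.07 = 6.51
Sum = 84.92
84.92 is ≥ 84 and < 88 → B

B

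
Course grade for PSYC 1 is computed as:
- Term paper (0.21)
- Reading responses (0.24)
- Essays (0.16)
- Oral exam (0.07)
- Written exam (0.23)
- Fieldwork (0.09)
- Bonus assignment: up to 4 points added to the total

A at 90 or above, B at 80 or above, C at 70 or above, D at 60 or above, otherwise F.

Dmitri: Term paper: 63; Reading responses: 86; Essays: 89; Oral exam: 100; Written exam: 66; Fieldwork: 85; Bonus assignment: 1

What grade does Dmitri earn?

C

Weighted total:
  Term paper 63 × 0.21 = 13.23
  Reading responses 86 × 0.24 = 20.64
  Essays 89 × 0.16 = 14.24
  Oral exam 100 × 0.07 = 7
  Written exam 66 × 0.23 = 15.18
  Fieldwork 85 × 0.09 = 7.65
Sum = 77.94
Bonus assignment: 77.94 + 1 = 78.94
78.94 is ≥ 70 and < 80 → C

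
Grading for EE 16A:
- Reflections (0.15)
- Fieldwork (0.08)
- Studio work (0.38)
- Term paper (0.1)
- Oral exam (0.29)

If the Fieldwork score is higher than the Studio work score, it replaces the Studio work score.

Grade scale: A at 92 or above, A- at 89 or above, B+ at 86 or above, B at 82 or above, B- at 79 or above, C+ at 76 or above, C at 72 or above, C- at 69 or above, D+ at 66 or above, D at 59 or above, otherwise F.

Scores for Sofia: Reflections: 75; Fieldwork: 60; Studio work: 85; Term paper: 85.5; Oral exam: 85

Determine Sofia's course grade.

Fieldwork (60) ≤ Studio work (85), so Studio work stays at 85.
Weighted total:
  Reflections 75 × 0.15 = 11.25
  Fieldwork 60 × 0.08 = 4.8
  Studio work 85 × 0.38 = 32.3
  Term paper 85.5 × 0.1 = 8.55
  Oral exam 85 × 0.29 = 24.65
Sum = 81.55
81.55 is ≥ 79 and < 82 → B-

B-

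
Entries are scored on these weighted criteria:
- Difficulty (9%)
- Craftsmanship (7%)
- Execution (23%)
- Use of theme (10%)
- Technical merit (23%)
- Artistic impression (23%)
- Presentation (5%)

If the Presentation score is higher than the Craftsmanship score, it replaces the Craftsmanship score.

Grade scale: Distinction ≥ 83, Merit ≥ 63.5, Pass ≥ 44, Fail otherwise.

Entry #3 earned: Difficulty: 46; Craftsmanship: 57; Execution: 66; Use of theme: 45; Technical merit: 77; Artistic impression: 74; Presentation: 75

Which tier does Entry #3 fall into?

Presentation (75) > Craftsmanship (57), so Craftsmanship counts as 75.
Weighted total:
  Difficulty 46 × 0.09 = 4.14
  Craftsmanship 75 × 0.07 = 5.25
  Execution 66 × 0.23 = 15.18
  Use of theme 45 × 0.1 = 4.5
  Technical merit 77 × 0.23 = 17.71
  Artistic impression 74 × 0.23 = 17.02
  Presentation 75 × 0.05 = 3.75
Sum = 67.55
67.55 is ≥ 63.5 and < 83 → Merit

Merit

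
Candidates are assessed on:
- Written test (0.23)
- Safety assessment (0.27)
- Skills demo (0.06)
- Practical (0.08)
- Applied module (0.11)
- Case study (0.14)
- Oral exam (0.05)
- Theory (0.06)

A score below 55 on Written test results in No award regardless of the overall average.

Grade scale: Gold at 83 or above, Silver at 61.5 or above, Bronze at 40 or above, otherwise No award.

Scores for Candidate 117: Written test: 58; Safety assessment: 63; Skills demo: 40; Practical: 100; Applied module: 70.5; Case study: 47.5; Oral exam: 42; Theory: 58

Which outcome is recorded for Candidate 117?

Written test score 58 ≥ 55: minimum met.
Weighted total:
  Written test 58 × 0.23 = 13.34
  Safety assessment 63 × 0.27 = 17.01
  Skills demo 40 × 0.06 = 2.4
  Practical 100 × 0.08 = 8
  Applied module 70.5 × 0.11 = 7.755
  Case study 47.5 × 0.14 = 6.65
  Oral exam 42 × 0.05 = 2.1
  Theory 58 × 0.06 = 3.48
Sum = 60.735
60.735 is ≥ 40 and < 61.5 → Bronze

Bronze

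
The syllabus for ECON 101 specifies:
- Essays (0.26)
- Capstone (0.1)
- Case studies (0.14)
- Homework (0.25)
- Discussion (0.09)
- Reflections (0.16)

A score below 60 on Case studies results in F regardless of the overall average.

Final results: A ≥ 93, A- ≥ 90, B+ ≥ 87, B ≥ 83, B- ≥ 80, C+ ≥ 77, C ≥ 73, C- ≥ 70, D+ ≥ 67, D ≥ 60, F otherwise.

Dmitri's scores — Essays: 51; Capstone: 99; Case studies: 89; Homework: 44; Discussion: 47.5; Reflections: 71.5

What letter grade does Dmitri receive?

D

Case studies score 89 ≥ 60: minimum met.
Weighted total:
  Essays 51 × 0.26 = 13.26
  Capstone 99 × 0.1 = 9.9
  Case studies 89 × 0.14 = 12.46
  Homework 44 × 0.25 = 11
  Discussion 47.5 × 0.09 = 4.275
  Reflections 71.5 × 0.16 = 11.44
Sum = 62.335
62.335 is ≥ 60 and < 67 → D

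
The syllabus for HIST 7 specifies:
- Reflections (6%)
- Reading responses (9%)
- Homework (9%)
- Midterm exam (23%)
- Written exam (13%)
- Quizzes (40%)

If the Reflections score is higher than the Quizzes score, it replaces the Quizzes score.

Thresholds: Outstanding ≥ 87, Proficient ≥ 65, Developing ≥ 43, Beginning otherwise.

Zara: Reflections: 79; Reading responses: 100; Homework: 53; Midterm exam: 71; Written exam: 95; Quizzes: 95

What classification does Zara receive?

Proficient

Reflections (79) ≤ Quizzes (95), so Quizzes stays at 95.
Weighted total:
  Reflections 79 × 0.06 = 4.74
  Reading responses 100 × 0.09 = 9
  Homework 53 × 0.09 = 4.77
  Midterm exam 71 × 0.23 = 16.33
  Written exam 95 × 0.13 = 12.35
  Quizzes 95 × 0.4 = 38
Sum = 85.19
85.19 is ≥ 65 and < 87 → Proficient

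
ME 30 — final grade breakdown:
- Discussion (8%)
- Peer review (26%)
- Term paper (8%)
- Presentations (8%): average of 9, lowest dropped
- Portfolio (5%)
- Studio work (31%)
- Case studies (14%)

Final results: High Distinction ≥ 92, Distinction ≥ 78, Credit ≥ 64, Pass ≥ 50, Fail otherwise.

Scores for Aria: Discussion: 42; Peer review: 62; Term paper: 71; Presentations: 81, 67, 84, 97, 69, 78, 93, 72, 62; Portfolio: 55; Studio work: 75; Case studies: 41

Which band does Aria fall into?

Presentations: drop 62 → average of remaining 8 = 641/8 = 80.125
Weighted total:
  Discussion 42 × 0.08 = 3.36
  Peer review 62 × 0.26 = 16.12
  Term paper 71 × 0.08 = 5.68
  Presentations 80.125 × 0.08 = 6.41
  Portfolio 55 × 0.05 = 2.75
  Studio work 75 × 0.31 = 23.25
  Case studies 41 × 0.14 = 5.74
Sum = 63.31
63.31 is ≥ 50 and < 64 → Pass

Pass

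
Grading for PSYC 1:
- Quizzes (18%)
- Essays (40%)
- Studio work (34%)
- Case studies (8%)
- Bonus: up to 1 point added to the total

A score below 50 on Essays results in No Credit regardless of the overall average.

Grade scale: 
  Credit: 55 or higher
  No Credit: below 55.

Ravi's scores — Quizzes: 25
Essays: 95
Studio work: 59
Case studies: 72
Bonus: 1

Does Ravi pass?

Essays score 95 ≥ 50: minimum met.
Weighted total:
  Quizzes 25 × 0.18 = 4.5
  Essays 95 × 0.4 = 38
  Studio work 59 × 0.34 = 20.06
  Case studies 72 × 0.08 = 5.76
Sum = 68.32
Bonus: 68.32 + 1 = 69.32
69.32 ≥ 55 → Credit

Credit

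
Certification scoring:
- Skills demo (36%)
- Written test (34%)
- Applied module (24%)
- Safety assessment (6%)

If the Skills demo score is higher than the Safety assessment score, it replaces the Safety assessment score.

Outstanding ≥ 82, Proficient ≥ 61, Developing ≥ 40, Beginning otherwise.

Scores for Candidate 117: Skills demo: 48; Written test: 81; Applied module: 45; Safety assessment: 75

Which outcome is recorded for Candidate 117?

Skills demo (48) ≤ Safety assessment (75), so Safety assessment stays at 75.
Weighted total:
  Skills demo 48 × 0.36 = 17.28
  Written test 81 × 0.34 = 27.54
  Applied module 45 × 0.24 = 10.8
  Safety assessment 75 × 0.06 = 4.5
Sum = 60.12
60.12 is ≥ 40 and < 61 → Developing

Developing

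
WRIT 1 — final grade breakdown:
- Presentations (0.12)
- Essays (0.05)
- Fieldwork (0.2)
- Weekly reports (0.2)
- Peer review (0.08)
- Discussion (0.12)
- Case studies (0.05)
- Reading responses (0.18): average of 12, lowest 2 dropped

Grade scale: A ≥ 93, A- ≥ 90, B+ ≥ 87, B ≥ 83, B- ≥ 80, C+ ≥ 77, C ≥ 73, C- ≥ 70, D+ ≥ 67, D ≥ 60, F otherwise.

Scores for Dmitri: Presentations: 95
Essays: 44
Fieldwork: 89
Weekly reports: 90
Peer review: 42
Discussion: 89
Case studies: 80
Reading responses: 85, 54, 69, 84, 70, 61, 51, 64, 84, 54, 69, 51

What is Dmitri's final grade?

C+

Reading responses: drop 51, 51 → average of remaining 10 = 694/10 = 69.4
Weighted total:
  Presentations 95 × 0.12 = 11.4
  Essays 44 × 0.05 = 2.2
  Fieldwork 89 × 0.2 = 17.8
  Weekly reports 90 × 0.2 = 18
  Peer review 42 × 0.08 = 3.36
  Discussion 89 × 0.12 = 10.68
  Case studies 80 × 0.05 = 4
  Reading responses 69.4 × 0.18 = 12.492
Sum = 79.932
79.932 is ≥ 77 and < 80 → C+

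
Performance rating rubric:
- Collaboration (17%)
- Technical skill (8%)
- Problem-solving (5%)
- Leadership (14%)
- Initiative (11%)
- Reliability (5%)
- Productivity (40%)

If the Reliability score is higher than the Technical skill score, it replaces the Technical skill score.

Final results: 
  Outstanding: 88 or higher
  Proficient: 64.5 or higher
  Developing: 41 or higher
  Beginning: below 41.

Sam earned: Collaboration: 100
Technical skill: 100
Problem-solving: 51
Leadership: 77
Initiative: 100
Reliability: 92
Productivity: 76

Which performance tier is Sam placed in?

Reliability (92) ≤ Technical skill (100), so Technical skill stays at 100.
Weighted total:
  Collaboration 100 × 0.17 = 17
  Technical skill 100 × 0.08 = 8
  Problem-solving 51 × 0.05 = 2.55
  Leadership 77 × 0.14 = 10.78
  Initiative 100 × 0.11 = 11
  Reliability 92 × 0.05 = 4.6
  Productivity 76 × 0.4 = 30.4
Sum = 84.33
84.33 is ≥ 64.5 and < 88 → Proficient

Proficient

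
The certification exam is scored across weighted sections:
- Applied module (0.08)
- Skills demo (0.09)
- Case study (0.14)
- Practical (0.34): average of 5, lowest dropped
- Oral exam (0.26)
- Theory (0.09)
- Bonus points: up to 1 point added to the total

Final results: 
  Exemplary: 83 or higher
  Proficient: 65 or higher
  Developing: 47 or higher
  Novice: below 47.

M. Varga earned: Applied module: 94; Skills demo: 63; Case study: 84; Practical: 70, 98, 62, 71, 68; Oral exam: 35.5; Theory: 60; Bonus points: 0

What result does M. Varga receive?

Proficient

Practical: drop 62 → average of remaining 4 = 307/4 = 76.75
Weighted total:
  Applied module 94 × 0.08 = 7.52
  Skills demo 63 × 0.09 = 5.67
  Case study 84 × 0.14 = 11.76
  Practical 76.75 × 0.34 = 26.095
  Oral exam 35.5 × 0.26 = 9.23
  Theory 60 × 0.09 = 5.4
Sum = 65.675
Bonus points: 65.675 + 0 = 65.675
65.675 is ≥ 65 and < 83 → Proficient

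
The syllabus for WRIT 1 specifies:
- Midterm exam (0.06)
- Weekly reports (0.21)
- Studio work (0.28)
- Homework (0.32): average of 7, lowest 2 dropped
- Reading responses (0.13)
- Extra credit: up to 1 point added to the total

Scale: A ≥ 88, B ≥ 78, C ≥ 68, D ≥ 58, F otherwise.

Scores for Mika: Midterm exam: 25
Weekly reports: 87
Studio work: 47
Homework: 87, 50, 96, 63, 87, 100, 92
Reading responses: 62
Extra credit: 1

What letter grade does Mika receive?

C

Homework: drop 50, 63 → average of remaining 5 = 462/5 = 92.4
Weighted total:
  Midterm exam 25 × 0.06 = 1.5
  Weekly reports 87 × 0.21 = 18.27
  Studio work 47 × 0.28 = 13.16
  Homework 92.4 × 0.32 = 29.568
  Reading responses 62 × 0.13 = 8.06
Sum = 70.558
Extra credit: 70.558 + 1 = 71.558
71.558 is ≥ 68 and < 78 → C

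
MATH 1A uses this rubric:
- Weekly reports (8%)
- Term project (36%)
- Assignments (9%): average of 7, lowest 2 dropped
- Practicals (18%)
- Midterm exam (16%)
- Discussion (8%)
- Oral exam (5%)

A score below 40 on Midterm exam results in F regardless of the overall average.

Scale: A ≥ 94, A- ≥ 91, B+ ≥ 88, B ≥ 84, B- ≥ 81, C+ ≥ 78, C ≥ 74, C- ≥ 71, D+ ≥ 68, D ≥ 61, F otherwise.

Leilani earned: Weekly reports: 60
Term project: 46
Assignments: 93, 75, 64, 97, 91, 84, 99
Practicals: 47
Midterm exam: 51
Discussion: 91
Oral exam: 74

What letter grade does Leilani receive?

Assignments: drop 64, 75 → average of remaining 5 = 464/5 = 92.8
Midterm exam score 51 ≥ 40: minimum met.
Weighted total:
  Weekly reports 60 × 0.08 = 4.8
  Term project 46 × 0.36 = 16.56
  Assignments 92.8 × 0.09 = 8.352
  Practicals 47 × 0.18 = 8.46
  Midterm exam 51 × 0.16 = 8.16
  Discussion 91 × 0.08 = 7.28
  Oral exam 74 × 0.05 = 3.7
Sum = 57.312
57.312 < 61 → F

F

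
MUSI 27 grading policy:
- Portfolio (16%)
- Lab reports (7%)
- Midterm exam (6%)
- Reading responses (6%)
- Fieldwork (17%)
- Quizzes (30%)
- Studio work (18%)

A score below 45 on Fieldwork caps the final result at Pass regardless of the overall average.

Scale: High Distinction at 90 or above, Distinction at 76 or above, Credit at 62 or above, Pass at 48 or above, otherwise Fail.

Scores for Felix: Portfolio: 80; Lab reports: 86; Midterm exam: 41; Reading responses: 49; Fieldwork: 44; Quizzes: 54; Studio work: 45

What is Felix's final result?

Pass

Fieldwork score 44 < 45: minimum not met.
Weighted total:
  Portfolio 80 × 0.16 = 12.8
  Lab reports 86 × 0.07 = 6.02
  Midterm exam 41 × 0.06 = 2.46
  Reading responses 49 × 0.06 = 2.94
  Fieldwork 44 × 0.17 = 7.48
  Quizzes 54 × 0.3 = 16.2
  Studio work 45 × 0.18 = 8.1
Sum = 56
56 would be Pass; cap at Pass applies → Pass.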